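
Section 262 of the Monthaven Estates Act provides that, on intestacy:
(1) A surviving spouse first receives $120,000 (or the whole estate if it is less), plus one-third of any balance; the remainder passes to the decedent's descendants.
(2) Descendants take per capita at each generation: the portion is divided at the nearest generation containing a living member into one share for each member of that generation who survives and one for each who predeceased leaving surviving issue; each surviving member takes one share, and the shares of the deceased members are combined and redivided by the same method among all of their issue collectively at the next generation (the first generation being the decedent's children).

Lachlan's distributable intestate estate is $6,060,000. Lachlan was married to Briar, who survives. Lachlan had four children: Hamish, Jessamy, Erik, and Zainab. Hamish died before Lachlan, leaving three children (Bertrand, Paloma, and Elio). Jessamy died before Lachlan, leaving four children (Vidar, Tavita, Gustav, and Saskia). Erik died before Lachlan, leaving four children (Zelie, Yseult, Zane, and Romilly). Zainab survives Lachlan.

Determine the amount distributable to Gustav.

Gustav receives $270,000.

Briar first takes $120,000, leaving a balance of $5,940,000. Briar then takes one-third of the balance ($1,980,000), for a total of $2,100,000. The remaining $3,960,000 passes to the descendants.
The descendants' portion ($3,960,000) is divided at the children's generation into 4 shares of $990,000. Zainab takes $990,000. The 3 shares of the deceased (Hamish, Jessamy, and Erik) are combined into a pool of $2,970,000.
That pool ($2,970,000) is divided at the grandchildren's generation equally among Bertrand, Paloma, Elio, Vidar, Tavita, Gustav, Saskia, Zelie, Yseult, Zane, and Romilly: $270,000 each.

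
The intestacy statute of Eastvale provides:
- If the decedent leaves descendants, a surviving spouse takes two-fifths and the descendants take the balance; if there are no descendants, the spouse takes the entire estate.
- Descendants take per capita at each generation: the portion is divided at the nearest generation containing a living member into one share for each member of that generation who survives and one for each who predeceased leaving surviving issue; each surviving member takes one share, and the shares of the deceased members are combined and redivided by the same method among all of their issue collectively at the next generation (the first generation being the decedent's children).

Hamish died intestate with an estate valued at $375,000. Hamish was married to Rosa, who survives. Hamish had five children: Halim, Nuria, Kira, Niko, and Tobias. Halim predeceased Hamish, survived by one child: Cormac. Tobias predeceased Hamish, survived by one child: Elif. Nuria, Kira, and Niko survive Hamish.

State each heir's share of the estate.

Rosa: $150,000; Cormac: $45,000; Nuria: $45,000; Kira: $45,000; Niko: $45,000; Elif: $45,000

Rosa takes two-fifths of $375,000 = $150,000. The remaining $225,000 passes to the descendants.
The descendants' portion ($225,000) is divided at the children's generation into 5 shares of $45,000. Nuria, Kira, and Niko each take $45,000. The 2 shares of the deceased (Halim and Tobias) are combined into a pool of $90,000.
That pool ($90,000) is divided at the grandchildren's generation equally among Cormac and Elif: $45,000 each.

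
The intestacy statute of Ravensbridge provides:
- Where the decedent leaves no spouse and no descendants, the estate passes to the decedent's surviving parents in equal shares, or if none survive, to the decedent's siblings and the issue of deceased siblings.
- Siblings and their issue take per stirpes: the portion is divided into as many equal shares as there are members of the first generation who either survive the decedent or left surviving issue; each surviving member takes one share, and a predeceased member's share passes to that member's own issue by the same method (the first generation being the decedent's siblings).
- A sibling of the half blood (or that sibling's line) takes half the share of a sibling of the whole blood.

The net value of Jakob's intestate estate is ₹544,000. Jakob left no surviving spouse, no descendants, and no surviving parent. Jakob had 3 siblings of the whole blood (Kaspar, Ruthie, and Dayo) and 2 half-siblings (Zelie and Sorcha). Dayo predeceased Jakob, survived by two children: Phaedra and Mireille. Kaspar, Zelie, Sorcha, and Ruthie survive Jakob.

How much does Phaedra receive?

Phaedra receives ₹68,000.

The entire ₹544,000 passes to the siblings and their issue.
Counting each half-blood sibling's line as half a unit, there are 4 units in ₹544,000, so one unit is ₹136,000. Whole-blood lines (Kaspar, Ruthie, and Dayo) take ₹136,000 each; half-blood lines (Zelie and Sorcha) take ₹68,000 each.
Dayo's share (₹136,000) is divided into 2 shares of ₹68,000: Phaedra and Mireille each take ₹68,000.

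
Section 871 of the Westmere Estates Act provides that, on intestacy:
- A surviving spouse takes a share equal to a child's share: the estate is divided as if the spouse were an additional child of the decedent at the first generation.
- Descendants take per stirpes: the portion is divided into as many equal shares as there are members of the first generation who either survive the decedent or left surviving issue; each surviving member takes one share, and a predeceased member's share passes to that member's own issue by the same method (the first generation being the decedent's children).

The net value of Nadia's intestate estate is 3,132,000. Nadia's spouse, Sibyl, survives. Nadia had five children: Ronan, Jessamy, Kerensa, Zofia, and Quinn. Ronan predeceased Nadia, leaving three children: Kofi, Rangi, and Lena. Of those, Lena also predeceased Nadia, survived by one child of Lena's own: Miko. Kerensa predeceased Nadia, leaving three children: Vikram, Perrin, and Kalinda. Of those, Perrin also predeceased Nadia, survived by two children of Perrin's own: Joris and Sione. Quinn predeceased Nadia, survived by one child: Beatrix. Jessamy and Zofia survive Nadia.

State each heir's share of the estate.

The spouse counts as an additional share at the children's level, so there are 6 primary shares of 522,000. Sibyl takes one such share (522,000).
The children's combined portion (2,610,000) is divided into 5 shares of 522,000: Jessamy and Zofia each take 522,000; Ronan's 522,000 share passes to Ronan's issue; Kerensa's 522,000 share passes to Kerensa's issue; Quinn's 522,000 share passes to Quinn's issue.
Ronan's share (522,000) is divided into 3 shares of 174,000: Kofi and Rangi each take 174,000; Lena's 174,000 share passes to Lena's issue.
Lena's share (174,000) passes entirely to Miko.
Kerensa's share (522,000) is divided into 3 shares of 174,000: Vikram and Kalinda each take 174,000; Perrin's 174,000 share passes to Perrin's issue.
Perrin's share (174,000) is divided into 2 shares of 87,000: Joris and Sione each take 87,000.
Quinn's share (522,000) passes entirely to Beatrix.

Sibyl: 522,000; Kofi: 174,000; Rangi: 174,000; Miko: 174,000; Jessamy: 522,000; Vikram: 174,000; Joris: 87,000; Sione: 87,000; Kalinda: 174,000; Zofia: 522,000; Beatrix: 522,000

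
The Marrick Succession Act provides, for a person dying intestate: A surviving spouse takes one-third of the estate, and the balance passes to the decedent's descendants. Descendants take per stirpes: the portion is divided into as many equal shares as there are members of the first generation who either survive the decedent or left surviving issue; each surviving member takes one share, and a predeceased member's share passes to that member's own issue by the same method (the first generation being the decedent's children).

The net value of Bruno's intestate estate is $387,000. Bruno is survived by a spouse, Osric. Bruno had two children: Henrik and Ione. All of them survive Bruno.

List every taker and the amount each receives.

Osric: $129,000; Henrik: $129,000; Ione: $129,000

Osric takes one-third of $387,000 = $129,000. The remaining $258,000 passes to the descendants.
The descendants' portion ($258,000) is divided into 2 shares of $129,000: Henrik and Ione each take $129,000.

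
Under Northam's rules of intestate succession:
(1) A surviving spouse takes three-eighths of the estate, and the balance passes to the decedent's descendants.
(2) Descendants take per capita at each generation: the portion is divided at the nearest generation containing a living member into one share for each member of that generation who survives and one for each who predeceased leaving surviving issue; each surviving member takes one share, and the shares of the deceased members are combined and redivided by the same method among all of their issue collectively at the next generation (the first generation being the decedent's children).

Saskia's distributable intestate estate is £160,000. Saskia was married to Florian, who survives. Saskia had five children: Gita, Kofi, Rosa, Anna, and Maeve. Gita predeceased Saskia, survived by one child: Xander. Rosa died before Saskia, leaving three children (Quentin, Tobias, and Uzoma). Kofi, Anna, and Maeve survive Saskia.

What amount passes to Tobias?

Florian takes three-eighths of £160,000 = £60,000. The remaining £100,000 passes to the descendants.
The descendants' portion (£100,000) is divided at the children's generation into 5 shares of £20,000. Kofi, Anna, and Maeve each take £20,000. The 2 shares of the deceased (Gita and Rosa) are combined into a pool of £40,000.
That pool (£40,000) is divided at the grandchildren's generation equally among Xander, Quentin, Tobias, and Uzoma: £10,000 each.

Tobias receives £10,000.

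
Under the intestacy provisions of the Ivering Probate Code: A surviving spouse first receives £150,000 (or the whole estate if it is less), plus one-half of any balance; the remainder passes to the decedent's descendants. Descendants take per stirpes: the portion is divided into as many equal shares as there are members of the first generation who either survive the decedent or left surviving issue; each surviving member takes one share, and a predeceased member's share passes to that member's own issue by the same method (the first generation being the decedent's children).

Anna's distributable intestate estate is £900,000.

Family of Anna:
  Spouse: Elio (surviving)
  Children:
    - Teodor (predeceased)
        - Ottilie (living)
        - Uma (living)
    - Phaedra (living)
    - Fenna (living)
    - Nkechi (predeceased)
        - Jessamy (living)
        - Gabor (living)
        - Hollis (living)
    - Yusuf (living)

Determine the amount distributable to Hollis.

Hollis receives £25,000.

Elio first takes £150,000, leaving a balance of £750,000. Elio then takes one-half of the balance (£375,000), for a total of £525,000. The remaining £375,000 passes to the descendants.
The descendants' portion (£375,000) is divided into 5 shares of £75,000: Phaedra, Fenna, and Yusuf each take £75,000; Teodor's £75,000 share passes to Teodor's issue; Nkechi's £75,000 share passes to Nkechi's issue.
Teodor's share (£75,000) is divided into 2 shares of £37,500: Ottilie and Uma each take £37,500.
Nkechi's share (£75,000) is divided into 3 shares of £25,000: Jessamy, Gabor, and Hollis each take £25,000.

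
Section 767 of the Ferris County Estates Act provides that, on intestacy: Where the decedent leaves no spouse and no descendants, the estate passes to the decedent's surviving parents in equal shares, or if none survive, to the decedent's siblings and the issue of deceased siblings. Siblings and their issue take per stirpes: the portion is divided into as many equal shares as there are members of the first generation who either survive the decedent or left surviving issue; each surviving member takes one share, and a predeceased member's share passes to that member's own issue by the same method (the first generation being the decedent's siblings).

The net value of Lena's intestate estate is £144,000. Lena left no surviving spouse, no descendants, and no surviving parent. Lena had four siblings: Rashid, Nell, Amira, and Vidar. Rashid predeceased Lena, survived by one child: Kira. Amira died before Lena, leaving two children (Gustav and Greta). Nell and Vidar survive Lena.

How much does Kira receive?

Kira receives £36,000.

The entire £144,000 passes to the siblings and their issue.
That amount (£144,000) is divided into 4 shares of £36,000: Nell and Vidar each take £36,000; Rashid's £36,000 share passes to Rashid's issue; Amira's £36,000 share passes to Amira's issue.
Rashid's share (£36,000) passes entirely to Kira.
Amira's share (£36,000) is divided into 2 shares of £18,000: Gustav and Greta each take £18,000.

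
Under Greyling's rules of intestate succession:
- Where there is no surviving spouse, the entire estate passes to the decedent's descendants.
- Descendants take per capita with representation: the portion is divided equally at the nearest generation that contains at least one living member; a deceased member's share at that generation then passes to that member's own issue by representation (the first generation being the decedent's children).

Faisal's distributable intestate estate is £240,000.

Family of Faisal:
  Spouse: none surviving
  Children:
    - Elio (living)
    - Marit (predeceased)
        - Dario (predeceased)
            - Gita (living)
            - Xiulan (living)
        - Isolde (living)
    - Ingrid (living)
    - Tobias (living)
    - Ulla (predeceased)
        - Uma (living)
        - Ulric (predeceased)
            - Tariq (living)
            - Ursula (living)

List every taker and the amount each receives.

The entire £240,000 passes to the descendants.
That amount (£240,000) is divided into 5 shares of £48,000: Elio, Ingrid, and Tobias each take £48,000; Marit's £48,000 share passes to Marit's issue; Ulla's £48,000 share passes to Ulla's issue.
Marit's share (£48,000) is divided into 2 shares of £24,000: Isolde takes £24,000; Dario's £24,000 share passes to Dario's issue.
Dario's share (£24,000) is divided into 2 shares of £12,000: Gita and Xiulan each take £12,000.
Ulla's share (£48,000) is divided into 2 shares of £24,000: Uma takes £24,000; Ulric's £24,000 share passes to Ulric's issue.
Ulric's share (£24,000) is divided into 2 shares of £12,000: Tariq and Ursula each take £12,000.

Elio: £48,000; Gita: £12,000; Xiulan: £12,000; Isolde: £24,000; Ingrid: £48,000; Tobias: £48,000; Uma: £24,000; Tariq: £12,000; Ursula: £12,000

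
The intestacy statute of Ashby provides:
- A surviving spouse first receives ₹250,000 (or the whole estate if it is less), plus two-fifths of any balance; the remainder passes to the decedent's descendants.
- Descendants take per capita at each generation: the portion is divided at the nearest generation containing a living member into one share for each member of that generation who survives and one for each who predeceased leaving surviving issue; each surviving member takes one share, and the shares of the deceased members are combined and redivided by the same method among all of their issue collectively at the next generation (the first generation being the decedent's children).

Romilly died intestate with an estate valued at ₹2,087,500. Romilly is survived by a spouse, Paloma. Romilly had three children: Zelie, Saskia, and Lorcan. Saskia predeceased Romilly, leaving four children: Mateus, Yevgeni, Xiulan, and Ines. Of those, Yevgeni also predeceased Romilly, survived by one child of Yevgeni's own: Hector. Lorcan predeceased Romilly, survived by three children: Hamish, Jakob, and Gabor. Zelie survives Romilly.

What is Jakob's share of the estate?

Paloma first takes ₹250,000, leaving a balance of ₹1,837,500. Paloma then takes two-fifths of the balance (₹735,000), for a total of ₹985,000. The remaining ₹1,102,500 passes to the descendants.
The descendants' portion (₹1,102,500) is divided at the children's generation into 3 shares of ₹367,500. Zelie takes ₹367,500. The 2 shares of the deceased (Saskia and Lorcan) are combined into a pool of ₹735,000.
That pool (₹735,000) is divided at the grandchildren's generation into 7 shares of ₹105,000. Mateus, Xiulan, Ines, Hamish, Jakob, and Gabor each take ₹105,000. The remaining share for the deceased Yevgeni (₹105,000) is carried to the next generation.
That pool (₹105,000) passes entirely to Hector, the sole taker at the great-grandchildren's generation.

Jakob receives ₹105,000.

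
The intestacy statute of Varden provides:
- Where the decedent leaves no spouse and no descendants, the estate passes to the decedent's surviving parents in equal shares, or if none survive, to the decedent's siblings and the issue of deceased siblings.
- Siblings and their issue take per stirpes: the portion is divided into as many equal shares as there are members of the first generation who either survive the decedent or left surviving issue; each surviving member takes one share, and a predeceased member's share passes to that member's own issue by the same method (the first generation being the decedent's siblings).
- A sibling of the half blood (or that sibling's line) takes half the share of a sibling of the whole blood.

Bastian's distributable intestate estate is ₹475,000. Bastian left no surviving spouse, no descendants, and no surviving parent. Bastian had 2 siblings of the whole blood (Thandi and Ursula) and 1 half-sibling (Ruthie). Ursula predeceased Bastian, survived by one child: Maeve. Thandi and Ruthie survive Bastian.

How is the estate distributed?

The entire ₹475,000 passes to the siblings and their issue.
Counting each half-blood sibling's line as half a unit, there are 5/2 units in ₹475,000, so one unit is ₹190,000. Whole-blood lines (Thandi and Ursula) take ₹190,000 each; half-blood lines (Ruthie) take ₹95,000 each.
Ursula's share (₹190,000) passes entirely to Maeve.

Thandi: ₹190,000; Ruthie: ₹95,000; Maeve: ₹190,000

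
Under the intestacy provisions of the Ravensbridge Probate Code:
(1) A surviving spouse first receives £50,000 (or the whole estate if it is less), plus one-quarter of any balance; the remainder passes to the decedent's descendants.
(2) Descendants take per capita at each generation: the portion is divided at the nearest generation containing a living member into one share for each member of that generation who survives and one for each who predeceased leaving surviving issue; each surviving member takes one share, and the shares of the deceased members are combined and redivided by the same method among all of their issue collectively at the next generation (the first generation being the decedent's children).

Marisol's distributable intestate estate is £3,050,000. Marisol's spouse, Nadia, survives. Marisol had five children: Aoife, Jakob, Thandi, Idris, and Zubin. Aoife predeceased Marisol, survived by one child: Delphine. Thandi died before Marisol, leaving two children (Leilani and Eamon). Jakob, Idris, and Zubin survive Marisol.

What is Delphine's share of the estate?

Delphine receives £300,000.

Nadia first takes £50,000, leaving a balance of £3,000,000. Nadia then takes one-quarter of the balance (£750,000), for a total of £800,000. The remaining £2,250,000 passes to the descendants.
The descendants' portion (£2,250,000) is divided at the children's generation into 5 shares of £450,000. Jakob, Idris, and Zubin each take £450,000. The 2 shares of the deceased (Aoife and Thandi) are combined into a pool of £900,000.
That pool (£900,000) is divided at the grandchildren's generation equally among Delphine, Leilani, and Eamon: £300,000 each.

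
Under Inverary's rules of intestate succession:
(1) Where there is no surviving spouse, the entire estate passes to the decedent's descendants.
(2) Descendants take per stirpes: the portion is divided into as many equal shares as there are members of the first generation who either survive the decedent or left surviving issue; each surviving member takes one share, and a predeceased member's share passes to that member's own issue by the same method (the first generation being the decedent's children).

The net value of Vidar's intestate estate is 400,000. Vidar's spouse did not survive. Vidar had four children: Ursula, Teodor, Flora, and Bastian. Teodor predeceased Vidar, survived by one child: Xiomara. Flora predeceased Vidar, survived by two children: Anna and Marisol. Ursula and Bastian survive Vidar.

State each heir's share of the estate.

Ursula: 100,000; Xiomara: 100,000; Anna: 50,000; Marisol: 50,000; Bastian: 100,000

The entire 400,000 passes to the descendants.
That amount (400,000) is divided into 4 shares of 100,000: Ursula and Bastian each take 100,000; Teodor's 100,000 share passes to Teodor's issue; Flora's 100,000 share passes to Flora's issue.
Teodor's share (100,000) passes entirely to Xiomara.
Flora's share (100,000) is divided into 2 shares of 50,000: Anna and Marisol each take 50,000.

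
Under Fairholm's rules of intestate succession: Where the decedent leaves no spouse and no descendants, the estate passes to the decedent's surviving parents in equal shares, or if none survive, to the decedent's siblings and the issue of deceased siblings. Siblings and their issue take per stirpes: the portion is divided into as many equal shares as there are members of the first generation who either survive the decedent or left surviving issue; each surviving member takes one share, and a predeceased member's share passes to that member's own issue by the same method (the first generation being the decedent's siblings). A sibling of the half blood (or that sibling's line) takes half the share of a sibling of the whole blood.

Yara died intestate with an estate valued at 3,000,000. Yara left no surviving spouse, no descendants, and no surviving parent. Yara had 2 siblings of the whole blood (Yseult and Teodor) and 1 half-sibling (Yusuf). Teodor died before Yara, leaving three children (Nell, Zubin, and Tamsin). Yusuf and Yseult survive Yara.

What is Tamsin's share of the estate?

The entire 3,000,000 passes to the siblings and their issue.
Counting each half-blood sibling's line as half a unit, there are 5/2 units in 3,000,000, so one unit is 1,200,000. Whole-blood lines (Yseult and Teodor) take 1,200,000 each; half-blood lines (Yusuf) take 600,000 each.
Teodor's share (1,200,000) is divided into 3 shares of 400,000: Nell, Zubin, and Tamsin each take 400,000.

Tamsin receives 400,000.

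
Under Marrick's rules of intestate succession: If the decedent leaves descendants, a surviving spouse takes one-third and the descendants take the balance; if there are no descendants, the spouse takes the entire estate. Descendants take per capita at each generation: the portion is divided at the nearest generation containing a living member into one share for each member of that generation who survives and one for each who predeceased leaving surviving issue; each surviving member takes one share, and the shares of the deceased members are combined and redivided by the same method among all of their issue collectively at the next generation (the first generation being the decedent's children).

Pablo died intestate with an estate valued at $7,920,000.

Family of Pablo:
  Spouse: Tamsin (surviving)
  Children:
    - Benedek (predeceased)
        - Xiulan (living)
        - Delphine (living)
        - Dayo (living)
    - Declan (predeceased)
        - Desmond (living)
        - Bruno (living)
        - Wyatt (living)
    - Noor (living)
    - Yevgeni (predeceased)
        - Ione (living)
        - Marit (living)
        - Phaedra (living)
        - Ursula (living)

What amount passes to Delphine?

Tamsin takes one-third of $7,920,000 = $2,640,000. The remaining $5,280,000 passes to the descendants.
The descendants' portion ($5,280,000) is divided at the children's generation into 4 shares of $1,320,000. Noor takes $1,320,000. The 3 shares of the deceased (Benedek, Declan, and Yevgeni) are combined into a pool of $3,960,000.
That pool ($3,960,000) is divided at the grandchildren's generation equally among Xiulan, Delphine, Dayo, Desmond, Bruno, Wyatt, Ione, Marit, Phaedra, and Ursula: $396,000 each.

Delphine receives $396,000.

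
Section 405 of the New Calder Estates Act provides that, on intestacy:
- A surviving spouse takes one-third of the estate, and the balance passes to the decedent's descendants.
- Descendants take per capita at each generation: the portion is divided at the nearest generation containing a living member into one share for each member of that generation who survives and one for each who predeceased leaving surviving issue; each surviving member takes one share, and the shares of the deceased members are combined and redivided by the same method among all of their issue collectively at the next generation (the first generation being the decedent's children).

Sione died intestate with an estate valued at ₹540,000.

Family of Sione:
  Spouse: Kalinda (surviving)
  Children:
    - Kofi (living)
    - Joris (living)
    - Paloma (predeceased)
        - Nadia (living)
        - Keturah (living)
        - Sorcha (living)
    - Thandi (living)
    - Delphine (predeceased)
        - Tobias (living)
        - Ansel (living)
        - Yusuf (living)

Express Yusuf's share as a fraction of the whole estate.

Yusuf receives 2/45 of the estate.

Kalinda takes one-third of ₹540,000 = ₹180,000. The remaining ₹360,000 passes to the descendants.
The descendants' portion (₹360,000) is divided at the children's generation into 5 shares of ₹72,000. Kofi, Joris, and Thandi each take ₹72,000. The 2 shares of the deceased (Paloma and Delphine) are combined into a pool of ₹144,000.
That pool (₹144,000) is divided at the grandchildren's generation equally among Nadia, Keturah, Sorcha, Tobias, Ansel, and Yusuf: ₹24,000 each.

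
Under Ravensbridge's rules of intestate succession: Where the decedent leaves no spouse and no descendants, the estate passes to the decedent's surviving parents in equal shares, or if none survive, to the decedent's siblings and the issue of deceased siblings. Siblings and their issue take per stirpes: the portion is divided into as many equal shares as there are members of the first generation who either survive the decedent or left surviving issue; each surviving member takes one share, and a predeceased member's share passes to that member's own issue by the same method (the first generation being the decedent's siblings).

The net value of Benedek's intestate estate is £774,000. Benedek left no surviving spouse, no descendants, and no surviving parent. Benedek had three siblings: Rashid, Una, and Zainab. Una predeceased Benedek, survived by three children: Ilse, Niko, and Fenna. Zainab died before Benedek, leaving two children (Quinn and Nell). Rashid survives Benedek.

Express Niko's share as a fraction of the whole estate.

The entire £774,000 passes to the siblings and their issue.
That amount (£774,000) is divided into 3 shares of £258,000: Rashid takes £258,000; Una's £258,000 share passes to Una's issue; Zainab's £258,000 share passes to Zainab's issue.
Una's share (£258,000) is divided into 3 shares of £86,000: Ilse, Niko, and Fenna each take £86,000.
Zainab's share (£258,000) is divided into 2 shares of £129,000: Quinn and Nell each take £129,000.

Niko receives 1/9 of the estate.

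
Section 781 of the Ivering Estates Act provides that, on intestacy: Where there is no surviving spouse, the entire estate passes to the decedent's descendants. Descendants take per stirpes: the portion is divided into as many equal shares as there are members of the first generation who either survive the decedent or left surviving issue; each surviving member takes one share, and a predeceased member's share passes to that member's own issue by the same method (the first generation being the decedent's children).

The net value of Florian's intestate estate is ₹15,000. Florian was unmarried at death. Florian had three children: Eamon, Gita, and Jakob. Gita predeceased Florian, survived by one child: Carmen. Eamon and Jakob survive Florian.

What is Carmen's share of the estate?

Carmen receives ₹5,000.

The entire ₹15,000 passes to the descendants.
That amount (₹15,000) is divided into 3 shares of ₹5,000: Eamon and Jakob each take ₹5,000; Gita's ₹5,000 share passes to Gita's issue.
Gita's share (₹5,000) passes entirely to Carmen.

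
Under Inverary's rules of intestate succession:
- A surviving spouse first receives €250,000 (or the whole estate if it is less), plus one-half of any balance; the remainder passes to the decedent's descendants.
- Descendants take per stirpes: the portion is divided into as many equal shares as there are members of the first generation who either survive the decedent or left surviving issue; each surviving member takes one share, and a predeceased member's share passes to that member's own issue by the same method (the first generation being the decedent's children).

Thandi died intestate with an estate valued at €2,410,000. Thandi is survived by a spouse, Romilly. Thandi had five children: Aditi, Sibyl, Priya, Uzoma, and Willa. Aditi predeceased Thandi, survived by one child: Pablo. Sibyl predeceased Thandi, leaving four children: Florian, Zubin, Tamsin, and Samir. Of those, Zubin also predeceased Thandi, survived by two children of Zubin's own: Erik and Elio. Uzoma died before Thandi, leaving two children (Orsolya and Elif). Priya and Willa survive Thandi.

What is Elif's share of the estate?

Romilly first takes €250,000, leaving a balance of €2,160,000. Romilly then takes one-half of the balance (€1,080,000), for a total of €1,330,000. The remaining €1,080,000 passes to the descendants.
The descendants' portion (€1,080,000) is divided into 5 shares of €216,000: Priya and Willa each take €216,000; Aditi's €216,000 share passes to Aditi's issue; Sibyl's €216,000 share passes to Sibyl's issue; Uzoma's €216,000 share passes to Uzoma's issue.
Aditi's share (€216,000) passes entirely to Pablo.
Sibyl's share (€216,000) is divided into 4 shares of €54,000: Florian, Tamsin, and Samir each take €54,000; Zubin's €54,000 share passes to Zubin's issue.
Zubin's share (€54,000) is divided into 2 shares of €27,000: Erik and Elio each take €27,000.
Uzoma's share (€216,000) is divided into 2 shares of €108,000: Orsolya and Elif each take €108,000.

Elif receives €108,000.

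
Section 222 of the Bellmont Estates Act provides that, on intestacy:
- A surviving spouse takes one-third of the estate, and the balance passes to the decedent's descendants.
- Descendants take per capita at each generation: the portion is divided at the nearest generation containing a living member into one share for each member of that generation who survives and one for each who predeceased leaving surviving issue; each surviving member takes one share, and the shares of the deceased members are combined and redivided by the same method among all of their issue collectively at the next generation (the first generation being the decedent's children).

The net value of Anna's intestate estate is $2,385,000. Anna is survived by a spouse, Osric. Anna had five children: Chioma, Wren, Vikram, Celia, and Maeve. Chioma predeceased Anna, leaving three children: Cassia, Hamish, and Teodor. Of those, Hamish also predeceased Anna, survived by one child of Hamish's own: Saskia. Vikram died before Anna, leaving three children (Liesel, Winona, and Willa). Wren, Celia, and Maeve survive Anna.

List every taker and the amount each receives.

Osric: $795,000; Cassia: $106,000; Saskia: $106,000; Teodor: $106,000; Wren: $318,000; Liesel: $106,000; Winona: $106,000; Willa: $106,000; Celia: $318,000; Maeve: $318,000

Osric takes one-third of $2,385,000 = $795,000. The remaining $1,590,000 passes to the descendants.
The descendants' portion ($1,590,000) is divided at the children's generation into 5 shares of $318,000. Wren, Celia, and Maeve each take $318,000. The 2 shares of the deceased (Chioma and Vikram) are combined into a pool of $636,000.
That pool ($636,000) is divided at the grandchildren's generation into 6 shares of $106,000. Cassia, Teodor, Liesel, Winona, and Willa each take $106,000. The remaining share for the deceased Hamish ($106,000) is carried to the next generation.
That pool ($106,000) passes entirely to Saskia, the sole taker at the great-grandchildren's generation.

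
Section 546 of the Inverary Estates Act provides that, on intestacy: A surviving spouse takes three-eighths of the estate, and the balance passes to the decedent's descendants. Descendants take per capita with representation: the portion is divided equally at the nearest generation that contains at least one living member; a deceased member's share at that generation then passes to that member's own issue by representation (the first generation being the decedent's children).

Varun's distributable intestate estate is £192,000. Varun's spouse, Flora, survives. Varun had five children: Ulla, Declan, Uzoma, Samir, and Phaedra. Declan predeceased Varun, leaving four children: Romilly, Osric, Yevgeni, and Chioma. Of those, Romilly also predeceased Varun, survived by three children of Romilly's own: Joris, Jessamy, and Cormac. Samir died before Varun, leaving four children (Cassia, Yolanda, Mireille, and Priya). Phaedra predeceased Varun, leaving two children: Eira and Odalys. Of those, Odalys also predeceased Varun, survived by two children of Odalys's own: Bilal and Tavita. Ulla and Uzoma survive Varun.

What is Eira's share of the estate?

Flora takes three-eighths of £192,000 = £72,000. The remaining £120,000 passes to the descendants.
The descendants' portion (£120,000) is divided into 5 shares of £24,000: Ulla and Uzoma each take £24,000; Declan's £24,000 share passes to Declan's issue; Samir's £24,000 share passes to Samir's issue; Phaedra's £24,000 share passes to Phaedra's issue.
Declan's share (£24,000) is divided into 4 shares of £6,000: Osric, Yevgeni, and Chioma each take £6,000; Romilly's £6,000 share passes to Romilly's issue.
Romilly's share (£6,000) is divided into 3 shares of £2,000: Joris, Jessamy, and Cormac each take £2,000.
Samir's share (£24,000) is divided into 4 shares of £6,000: Cassia, Yolanda, Mireille, and Priya each take £6,000.
Phaedra's share (£24,000) is divided into 2 shares of £12,000: Eira takes £12,000; Odalys's £12,000 share passes to Odalys's issue.
Odalys's share (£12,000) is divided into 2 shares of £6,000: Bilal and Tavita each take £6,000.

Eira receives £12,000.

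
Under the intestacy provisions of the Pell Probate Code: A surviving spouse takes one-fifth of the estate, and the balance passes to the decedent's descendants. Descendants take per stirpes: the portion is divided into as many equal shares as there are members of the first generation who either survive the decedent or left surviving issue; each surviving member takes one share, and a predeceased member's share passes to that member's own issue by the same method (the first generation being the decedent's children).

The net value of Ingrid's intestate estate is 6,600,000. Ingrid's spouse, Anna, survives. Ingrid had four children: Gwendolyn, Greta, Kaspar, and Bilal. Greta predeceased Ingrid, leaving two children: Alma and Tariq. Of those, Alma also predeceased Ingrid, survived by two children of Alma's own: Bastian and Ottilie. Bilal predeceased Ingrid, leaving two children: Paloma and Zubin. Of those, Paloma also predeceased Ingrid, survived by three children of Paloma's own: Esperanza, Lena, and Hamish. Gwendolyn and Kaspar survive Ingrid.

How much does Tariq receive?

Tariq receives 660,000.

Anna takes one-fifth of 6,600,000 = 1,320,000. The remaining 5,280,000 passes to the descendants.
The descendants' portion (5,280,000) is divided into 4 shares of 1,320,000: Gwendolyn and Kaspar each take 1,320,000; Greta's 1,320,000 share passes to Greta's issue; Bilal's 1,320,000 share passes to Bilal's issue.
Greta's share (1,320,000) is divided into 2 shares of 660,000: Tariq takes 660,000; Alma's 660,000 share passes to Alma's issue.
Alma's share (660,000) is divided into 2 shares of 330,000: Bastian and Ottilie each take 330,000.
Bilal's share (1,320,000) is divided into 2 shares of 660,000: Zubin takes 660,000; Paloma's 660,000 share passes to Paloma's issue.
Paloma's share (660,000) is divided into 3 shares of 220,000: Esperanza, Lena, and Hamish each take 220,000.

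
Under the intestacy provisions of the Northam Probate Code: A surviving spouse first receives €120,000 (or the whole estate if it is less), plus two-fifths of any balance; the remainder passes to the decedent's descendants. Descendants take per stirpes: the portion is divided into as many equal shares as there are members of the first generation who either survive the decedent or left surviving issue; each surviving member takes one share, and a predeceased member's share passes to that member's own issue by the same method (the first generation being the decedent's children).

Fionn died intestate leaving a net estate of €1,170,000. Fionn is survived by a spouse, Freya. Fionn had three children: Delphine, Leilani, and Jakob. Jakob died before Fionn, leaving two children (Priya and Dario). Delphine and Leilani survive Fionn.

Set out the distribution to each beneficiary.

Freya: €540,000; Delphine: €210,000; Leilani: €210,000; Priya: €105,000; Dario: €105,000

Freya first takes €120,000, leaving a balance of €1,050,000. Freya then takes two-fifths of the balance (€420,000), for a total of €540,000. The remaining €630,000 passes to the descendants.
The descendants' portion (€630,000) is divided into 3 shares of €210,000: Delphine and Leilani each take €210,000; Jakob's €210,000 share passes to Jakob's issue.
Jakob's share (€210,000) is divided into 2 shares of €105,000: Priya and Dario each take €105,000.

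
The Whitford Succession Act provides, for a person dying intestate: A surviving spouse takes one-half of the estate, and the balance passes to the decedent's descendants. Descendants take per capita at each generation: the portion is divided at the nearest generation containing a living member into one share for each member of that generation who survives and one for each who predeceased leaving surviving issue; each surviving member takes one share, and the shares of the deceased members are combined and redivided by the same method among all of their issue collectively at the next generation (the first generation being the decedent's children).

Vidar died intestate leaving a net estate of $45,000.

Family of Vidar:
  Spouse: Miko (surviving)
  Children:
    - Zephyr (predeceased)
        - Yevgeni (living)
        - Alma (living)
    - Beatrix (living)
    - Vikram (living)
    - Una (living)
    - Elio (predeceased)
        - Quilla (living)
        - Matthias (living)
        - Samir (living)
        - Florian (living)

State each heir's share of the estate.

Miko takes one-half of $45,000 = $22,500. The remaining $22,500 passes to the descendants.
The descendants' portion ($22,500) is divided at the children's generation into 5 shares of $4,500. Beatrix, Vikram, and Una each take $4,500. The 2 shares of the deceased (Zephyr and Elio) are combined into a pool of $9,000.
That pool ($9,000) is divided at the grandchildren's generation equally among Yevgeni, Alma, Quilla, Matthias, Samir, and Florian: $1,500 each.

Miko: $22,500; Yevgeni: $1,500; Alma: $1,500; Beatrix: $4,500; Vikram: $4,500; Una: $4,500; Quilla: $1,500; Matthias: $1,500; Samir: $1,500; Florian: $1,500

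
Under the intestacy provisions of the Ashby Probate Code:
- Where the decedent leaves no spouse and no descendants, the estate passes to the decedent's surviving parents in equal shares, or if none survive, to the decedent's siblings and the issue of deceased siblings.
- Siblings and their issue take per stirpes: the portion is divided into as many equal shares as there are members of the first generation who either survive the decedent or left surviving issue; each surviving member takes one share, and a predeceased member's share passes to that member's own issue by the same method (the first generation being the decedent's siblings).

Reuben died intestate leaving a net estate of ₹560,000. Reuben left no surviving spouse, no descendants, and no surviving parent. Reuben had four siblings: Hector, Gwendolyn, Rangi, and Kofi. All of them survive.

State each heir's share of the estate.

Hector: ₹140,000; Gwendolyn: ₹140,000; Rangi: ₹140,000; Kofi: ₹140,000

The entire ₹560,000 passes to the siblings and their issue.
That amount (₹560,000) is divided into 4 shares of ₹140,000: Hector, Gwendolyn, Rangi, and Kofi each take ₹140,000.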